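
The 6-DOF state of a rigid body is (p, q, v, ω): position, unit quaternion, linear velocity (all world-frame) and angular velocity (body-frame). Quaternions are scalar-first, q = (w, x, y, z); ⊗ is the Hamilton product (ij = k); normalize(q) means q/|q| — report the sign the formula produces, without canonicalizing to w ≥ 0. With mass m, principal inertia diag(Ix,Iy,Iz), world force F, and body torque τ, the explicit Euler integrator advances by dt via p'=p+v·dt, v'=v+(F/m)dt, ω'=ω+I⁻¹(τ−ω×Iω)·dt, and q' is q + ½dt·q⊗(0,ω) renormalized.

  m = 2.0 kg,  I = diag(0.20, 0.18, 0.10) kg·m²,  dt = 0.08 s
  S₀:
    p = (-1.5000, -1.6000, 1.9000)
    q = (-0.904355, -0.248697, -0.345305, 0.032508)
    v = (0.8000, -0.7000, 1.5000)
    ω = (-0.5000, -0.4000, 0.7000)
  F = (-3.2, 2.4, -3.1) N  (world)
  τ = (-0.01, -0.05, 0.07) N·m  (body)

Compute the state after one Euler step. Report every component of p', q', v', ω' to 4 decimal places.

p' = (-1.4360, -1.6560, 2.0200)
q' = (-0.9151, -0.2396, -0.3243, 0.0043)
v' = (0.6720, -0.6040, 1.3760)
ω' = (-0.5130, -0.4067, 0.7592)

α = I⁻¹(τ − ω×Iω) = (-0.1620, -0.0833, 0.7400)
ω + α·dt = (-0.5130, -0.4067, 0.7592)
2q̇ = q⊗(0,ω) = (-0.2852261, 0.2234672, 0.5195759, -0.7062222)
updated quaternion q' = (-0.9151, -0.2396, -0.3243, 0.0043)
new position p' = (-1.4360, -1.6560, 2.0200)
v' = v + a·dt = (0.6720, -0.6040, 1.3760)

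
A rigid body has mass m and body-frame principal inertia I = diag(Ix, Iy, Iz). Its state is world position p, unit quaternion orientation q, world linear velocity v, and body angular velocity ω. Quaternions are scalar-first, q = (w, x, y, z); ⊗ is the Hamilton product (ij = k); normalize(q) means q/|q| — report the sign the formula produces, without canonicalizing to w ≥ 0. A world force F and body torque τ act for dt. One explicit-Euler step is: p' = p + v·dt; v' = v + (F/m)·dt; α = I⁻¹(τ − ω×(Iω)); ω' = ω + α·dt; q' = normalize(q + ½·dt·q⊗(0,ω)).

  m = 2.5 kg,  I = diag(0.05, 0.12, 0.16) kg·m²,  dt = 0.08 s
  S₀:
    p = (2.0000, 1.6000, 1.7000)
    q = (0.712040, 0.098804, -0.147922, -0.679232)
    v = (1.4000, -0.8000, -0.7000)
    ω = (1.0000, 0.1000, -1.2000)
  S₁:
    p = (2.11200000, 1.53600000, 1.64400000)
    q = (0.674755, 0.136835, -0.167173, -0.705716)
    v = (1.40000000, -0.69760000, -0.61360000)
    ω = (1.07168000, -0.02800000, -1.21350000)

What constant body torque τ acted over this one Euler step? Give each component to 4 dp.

Δω = ω₁−ω₀ = (0.07168000, -0.12800000, -0.01350000)
ω₀×(Iω₀) = (-0.0048, 0.1320, 0.0070)
τ = I·(Δω/dt) + ω₀×(Iω₀) = (0.0400, -0.0600, -0.0200)

τ = (0.0400, -0.0600, -0.0200)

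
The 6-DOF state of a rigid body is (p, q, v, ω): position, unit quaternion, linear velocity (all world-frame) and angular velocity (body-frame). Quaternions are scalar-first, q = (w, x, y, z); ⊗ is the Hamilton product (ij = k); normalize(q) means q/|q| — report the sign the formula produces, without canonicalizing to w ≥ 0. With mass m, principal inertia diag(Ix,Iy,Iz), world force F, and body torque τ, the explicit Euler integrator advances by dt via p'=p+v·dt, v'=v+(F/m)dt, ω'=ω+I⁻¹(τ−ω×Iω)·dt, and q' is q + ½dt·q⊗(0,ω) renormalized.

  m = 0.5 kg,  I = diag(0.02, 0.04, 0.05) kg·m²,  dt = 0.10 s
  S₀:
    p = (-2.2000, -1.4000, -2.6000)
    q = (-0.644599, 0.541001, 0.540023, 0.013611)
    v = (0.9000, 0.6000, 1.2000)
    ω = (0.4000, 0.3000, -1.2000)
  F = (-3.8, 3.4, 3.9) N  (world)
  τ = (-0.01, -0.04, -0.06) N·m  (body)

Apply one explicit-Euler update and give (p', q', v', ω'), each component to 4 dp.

α = I⁻¹(τ − ω×Iω) = (-0.3200, -1.3600, -1.2480)
ω' = ω + α·dt = (0.3680, 0.1640, -1.3248)
2q̇ = q⊗(0,ω) = (-0.3620741, -0.9099505, 0.4612659, 0.7198099)
q + ½dt·q⊗(0,ω), renormalized = (-0.6613, 0.4945, 0.5619, 0.0495)
a = F/m = (-7.6000, 6.8000, 7.8000)
p + v·dt = (-2.1100, -1.3400, -2.4800)
v + (F/m)dt = (0.1400, 1.2800, 1.9800)

p' = (-2.1100, -1.3400, -2.4800)
q' = (-0.6613, 0.4945, 0.5619, 0.0495)
v' = (0.1400, 1.2800, 1.9800)
ω' = (0.3680, 0.1640, -1.3248)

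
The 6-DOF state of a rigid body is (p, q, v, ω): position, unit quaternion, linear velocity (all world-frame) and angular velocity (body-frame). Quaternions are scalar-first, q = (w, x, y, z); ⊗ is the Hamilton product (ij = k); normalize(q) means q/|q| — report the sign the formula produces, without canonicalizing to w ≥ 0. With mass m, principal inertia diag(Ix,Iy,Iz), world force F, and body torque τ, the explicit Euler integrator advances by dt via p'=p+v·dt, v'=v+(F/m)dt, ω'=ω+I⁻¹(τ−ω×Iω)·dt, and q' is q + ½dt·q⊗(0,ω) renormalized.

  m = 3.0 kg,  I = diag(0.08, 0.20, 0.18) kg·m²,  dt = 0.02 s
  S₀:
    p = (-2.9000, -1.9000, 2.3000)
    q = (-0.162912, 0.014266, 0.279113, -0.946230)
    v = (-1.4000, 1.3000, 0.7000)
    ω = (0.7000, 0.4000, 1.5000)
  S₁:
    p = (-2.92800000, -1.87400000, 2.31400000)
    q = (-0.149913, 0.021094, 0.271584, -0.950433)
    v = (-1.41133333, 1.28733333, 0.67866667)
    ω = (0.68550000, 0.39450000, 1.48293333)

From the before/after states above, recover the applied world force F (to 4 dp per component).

F = (-1.7000, -1.9000, -3.2000)

v₁ − v₀ = (-0.01133333, -0.01266667, -0.02133333)
m·(v₁−v₀)/dt = (-1.7000, -1.9000, -3.2000)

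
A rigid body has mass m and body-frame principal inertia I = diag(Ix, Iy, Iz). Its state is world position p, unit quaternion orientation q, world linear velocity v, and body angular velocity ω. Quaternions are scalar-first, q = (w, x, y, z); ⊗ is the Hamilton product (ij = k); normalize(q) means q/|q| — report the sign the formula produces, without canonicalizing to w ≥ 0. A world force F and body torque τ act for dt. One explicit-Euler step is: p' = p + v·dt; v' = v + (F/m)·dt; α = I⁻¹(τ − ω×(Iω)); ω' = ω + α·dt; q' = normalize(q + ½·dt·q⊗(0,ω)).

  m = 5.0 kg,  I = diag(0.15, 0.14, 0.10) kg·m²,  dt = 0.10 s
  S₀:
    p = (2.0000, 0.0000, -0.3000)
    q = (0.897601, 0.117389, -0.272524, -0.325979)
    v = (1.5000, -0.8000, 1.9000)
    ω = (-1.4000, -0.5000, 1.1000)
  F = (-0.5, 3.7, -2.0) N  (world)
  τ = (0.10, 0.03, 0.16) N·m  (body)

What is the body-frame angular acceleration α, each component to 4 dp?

precession coupling ω×(Iω) = (0.0220, -0.0770, -0.0070)
α = I⁻¹(τ − ω×Iω) = (0.5200, 0.7643, 1.6700)

α = (0.5200, 0.7643, 1.6700)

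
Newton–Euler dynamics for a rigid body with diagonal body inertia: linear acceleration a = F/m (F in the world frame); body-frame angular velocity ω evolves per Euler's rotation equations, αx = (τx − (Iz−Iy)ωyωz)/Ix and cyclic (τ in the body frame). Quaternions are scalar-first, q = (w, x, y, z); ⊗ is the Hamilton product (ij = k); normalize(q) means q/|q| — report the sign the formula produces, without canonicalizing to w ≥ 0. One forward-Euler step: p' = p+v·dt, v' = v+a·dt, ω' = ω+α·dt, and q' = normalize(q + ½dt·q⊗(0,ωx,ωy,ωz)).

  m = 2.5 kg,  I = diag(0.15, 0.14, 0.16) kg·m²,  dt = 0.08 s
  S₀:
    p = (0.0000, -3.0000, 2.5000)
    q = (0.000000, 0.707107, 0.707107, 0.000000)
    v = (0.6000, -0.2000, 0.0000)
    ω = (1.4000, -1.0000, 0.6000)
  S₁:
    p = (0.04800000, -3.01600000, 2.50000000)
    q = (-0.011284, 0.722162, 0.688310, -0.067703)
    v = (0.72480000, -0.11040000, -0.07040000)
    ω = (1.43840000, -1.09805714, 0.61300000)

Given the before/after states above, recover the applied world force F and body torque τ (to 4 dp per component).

Δω = ω₁−ω₀ = (0.03840000, -0.09805714, 0.01300000)
ω₀×(Iω₀) = (-0.0120, -0.0084, 0.0140)
applied torque τ = (0.0600, -0.1800, 0.0400)
Δv = v₁−v₀ = (0.12480000, 0.08960000, -0.07040000)
applied force F = (3.9000, 2.8000, -2.2000)

F = (3.9000, 2.8000, -2.2000)
τ = (0.0600, -0.1800, 0.0400)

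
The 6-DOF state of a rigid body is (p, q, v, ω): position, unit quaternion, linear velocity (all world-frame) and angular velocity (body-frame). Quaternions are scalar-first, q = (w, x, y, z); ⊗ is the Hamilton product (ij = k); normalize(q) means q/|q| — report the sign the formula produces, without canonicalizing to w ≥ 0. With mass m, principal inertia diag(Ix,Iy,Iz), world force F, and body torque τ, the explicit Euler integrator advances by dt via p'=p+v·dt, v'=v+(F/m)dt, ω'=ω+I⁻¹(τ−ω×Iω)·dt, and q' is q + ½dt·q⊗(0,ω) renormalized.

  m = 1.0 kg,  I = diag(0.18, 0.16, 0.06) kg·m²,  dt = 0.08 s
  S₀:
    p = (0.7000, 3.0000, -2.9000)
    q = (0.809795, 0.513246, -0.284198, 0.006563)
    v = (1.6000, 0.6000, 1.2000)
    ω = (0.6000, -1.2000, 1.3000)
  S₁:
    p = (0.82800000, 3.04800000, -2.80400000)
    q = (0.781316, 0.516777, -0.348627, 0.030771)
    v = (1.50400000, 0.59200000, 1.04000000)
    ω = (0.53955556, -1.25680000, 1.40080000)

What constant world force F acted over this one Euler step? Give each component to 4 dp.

F = (-1.2000, -0.1000, -2.0000)

v₁ − v₀ = (-0.09600000, -0.00800000, -0.16000000)
m·(v₁−v₀)/dt = (-1.2000, -0.1000, -2.0000)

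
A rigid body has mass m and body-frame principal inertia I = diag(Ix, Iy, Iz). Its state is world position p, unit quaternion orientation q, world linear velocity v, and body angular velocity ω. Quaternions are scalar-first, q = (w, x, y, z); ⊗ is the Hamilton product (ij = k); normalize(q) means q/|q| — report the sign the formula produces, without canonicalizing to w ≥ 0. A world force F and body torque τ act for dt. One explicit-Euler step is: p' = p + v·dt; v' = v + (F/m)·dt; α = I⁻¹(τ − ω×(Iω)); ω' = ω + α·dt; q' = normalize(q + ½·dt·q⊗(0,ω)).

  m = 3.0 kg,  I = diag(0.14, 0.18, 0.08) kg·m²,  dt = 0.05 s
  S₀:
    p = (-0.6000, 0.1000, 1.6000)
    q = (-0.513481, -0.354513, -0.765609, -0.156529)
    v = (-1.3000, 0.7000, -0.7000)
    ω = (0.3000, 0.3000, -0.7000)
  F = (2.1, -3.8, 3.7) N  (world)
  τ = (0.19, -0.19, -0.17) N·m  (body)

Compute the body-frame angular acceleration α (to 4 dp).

precession coupling ω×(Iω) = (0.0210, -0.0126, 0.0036)
(τ − ω×Iω)/I = (1.2071, -0.9856, -2.1700)

α = (1.2071, -0.9856, -2.1700)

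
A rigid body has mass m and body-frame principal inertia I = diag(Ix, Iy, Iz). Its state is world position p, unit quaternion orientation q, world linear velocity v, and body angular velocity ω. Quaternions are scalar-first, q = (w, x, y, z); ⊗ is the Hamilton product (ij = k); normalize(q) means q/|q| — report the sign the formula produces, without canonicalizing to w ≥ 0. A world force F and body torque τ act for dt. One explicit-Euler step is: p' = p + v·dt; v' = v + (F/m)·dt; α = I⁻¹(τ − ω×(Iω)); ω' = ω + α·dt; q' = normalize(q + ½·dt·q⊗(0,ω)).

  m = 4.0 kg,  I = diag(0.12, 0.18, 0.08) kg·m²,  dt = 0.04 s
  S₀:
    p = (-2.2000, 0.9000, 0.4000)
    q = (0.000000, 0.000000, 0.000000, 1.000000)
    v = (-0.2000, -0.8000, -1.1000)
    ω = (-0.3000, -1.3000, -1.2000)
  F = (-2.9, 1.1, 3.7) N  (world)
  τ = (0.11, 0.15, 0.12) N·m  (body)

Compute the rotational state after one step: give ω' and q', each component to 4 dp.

precession coupling ω×(Iω) = (-0.1560, 0.0144, 0.0234)
(τ − ω×Iω)/I = (2.2167, 0.7533, 1.2075)
ω' = ω + α·dt = (-0.2113, -1.2699, -1.1517)
2q̇ = q⊗(0,ω) = (1.2000000, 1.3000000, -0.3000000, 0.0000000)
q + ½dt·q⊗(0,ω), renormalized = (0.0240, 0.0260, -0.0060, 0.9994)

ω' = (-0.2113, -1.2699, -1.1517)
q' = (0.0240, 0.0260, -0.0060, 0.9994)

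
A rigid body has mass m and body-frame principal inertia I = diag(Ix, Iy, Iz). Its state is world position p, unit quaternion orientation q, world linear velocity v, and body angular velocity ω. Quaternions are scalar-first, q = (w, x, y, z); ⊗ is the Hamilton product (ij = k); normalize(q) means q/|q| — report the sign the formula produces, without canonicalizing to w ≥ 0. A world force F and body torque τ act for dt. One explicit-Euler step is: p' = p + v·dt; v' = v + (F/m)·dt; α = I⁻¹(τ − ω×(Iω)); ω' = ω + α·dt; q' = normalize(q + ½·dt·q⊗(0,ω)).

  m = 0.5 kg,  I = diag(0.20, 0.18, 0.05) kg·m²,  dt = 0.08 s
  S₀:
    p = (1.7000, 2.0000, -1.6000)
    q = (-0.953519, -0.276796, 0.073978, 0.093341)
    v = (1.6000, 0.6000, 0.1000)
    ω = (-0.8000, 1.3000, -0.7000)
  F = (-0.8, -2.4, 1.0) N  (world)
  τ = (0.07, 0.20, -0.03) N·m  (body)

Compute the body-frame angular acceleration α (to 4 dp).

α = (-0.2415, 0.6444, -1.0160)

precession coupling ω×(Iω) = (0.1183, 0.0840, 0.0208)
α = I⁻¹(τ − ω×Iω) = (-0.2415, 0.6444, -1.0160)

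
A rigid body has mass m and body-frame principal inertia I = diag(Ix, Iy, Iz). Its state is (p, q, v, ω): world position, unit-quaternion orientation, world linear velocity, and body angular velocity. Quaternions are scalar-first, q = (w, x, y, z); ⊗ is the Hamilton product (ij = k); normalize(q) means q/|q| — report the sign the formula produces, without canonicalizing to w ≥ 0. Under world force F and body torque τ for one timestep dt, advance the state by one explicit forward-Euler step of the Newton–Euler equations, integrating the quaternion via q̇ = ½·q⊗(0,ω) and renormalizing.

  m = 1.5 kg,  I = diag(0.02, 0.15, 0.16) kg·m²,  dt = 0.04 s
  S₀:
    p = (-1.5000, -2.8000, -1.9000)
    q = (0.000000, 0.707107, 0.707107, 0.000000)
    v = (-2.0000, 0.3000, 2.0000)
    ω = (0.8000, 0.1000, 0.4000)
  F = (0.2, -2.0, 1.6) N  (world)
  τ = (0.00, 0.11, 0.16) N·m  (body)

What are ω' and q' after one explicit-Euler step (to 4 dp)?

ω' = (0.7992, 0.1413, 0.4374)
q' = (-0.0127, 0.7126, 0.7013, -0.0099)

angular accel α = (-0.0200, 1.0320, 0.9350)
ω' = ω + α·dt = (0.7992, 0.1413, 0.4374)
q⊗(0,ω) = (-0.6363963, 0.2828428, -0.2828428, -0.4949749)
q' = normalize(q + ½dt·q⊗(0,ω)) = (-0.0127, 0.7126, 0.7013, -0.0099)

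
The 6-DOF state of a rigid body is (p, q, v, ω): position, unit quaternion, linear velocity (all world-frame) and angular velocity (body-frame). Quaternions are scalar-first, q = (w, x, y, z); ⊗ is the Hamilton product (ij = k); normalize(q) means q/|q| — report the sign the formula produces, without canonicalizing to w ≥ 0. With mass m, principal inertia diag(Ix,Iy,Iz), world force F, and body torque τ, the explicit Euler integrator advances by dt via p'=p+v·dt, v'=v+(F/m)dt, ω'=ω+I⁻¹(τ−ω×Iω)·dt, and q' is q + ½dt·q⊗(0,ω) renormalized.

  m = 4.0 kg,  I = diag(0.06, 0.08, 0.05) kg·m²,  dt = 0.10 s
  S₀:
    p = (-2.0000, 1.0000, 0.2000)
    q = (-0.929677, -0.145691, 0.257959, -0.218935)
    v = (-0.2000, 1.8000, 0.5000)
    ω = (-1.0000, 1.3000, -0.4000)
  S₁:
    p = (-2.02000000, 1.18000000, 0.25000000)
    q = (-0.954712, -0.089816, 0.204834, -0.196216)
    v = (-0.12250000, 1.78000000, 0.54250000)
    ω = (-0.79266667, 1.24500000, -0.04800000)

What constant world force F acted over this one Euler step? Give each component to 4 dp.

Δv = v₁−v₀ = (0.07750000, -0.02000000, 0.04250000)
m·(v₁−v₀)/dt = (3.1000, -0.8000, 1.7000)

F = (3.1000, -0.8000, 1.7000)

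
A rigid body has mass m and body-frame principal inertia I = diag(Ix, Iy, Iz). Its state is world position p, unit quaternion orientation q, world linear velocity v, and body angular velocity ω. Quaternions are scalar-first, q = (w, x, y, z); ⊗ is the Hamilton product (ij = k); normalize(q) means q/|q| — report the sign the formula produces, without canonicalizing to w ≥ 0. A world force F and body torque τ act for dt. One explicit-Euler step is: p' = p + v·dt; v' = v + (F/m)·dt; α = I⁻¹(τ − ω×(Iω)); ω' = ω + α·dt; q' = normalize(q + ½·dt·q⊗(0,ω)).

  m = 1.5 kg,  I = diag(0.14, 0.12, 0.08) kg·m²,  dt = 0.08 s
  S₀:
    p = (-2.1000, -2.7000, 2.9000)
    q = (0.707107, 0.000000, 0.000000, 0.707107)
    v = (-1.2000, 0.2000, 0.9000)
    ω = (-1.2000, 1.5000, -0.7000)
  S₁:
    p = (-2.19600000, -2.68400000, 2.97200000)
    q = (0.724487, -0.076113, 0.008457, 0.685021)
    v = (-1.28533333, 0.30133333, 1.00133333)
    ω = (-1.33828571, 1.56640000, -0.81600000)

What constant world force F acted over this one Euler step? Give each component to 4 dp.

v₁ − v₀ = (-0.08533333, 0.10133333, 0.10133333)
F = m·Δv/dt = (-1.6000, 1.9000, 1.9000)

F = (-1.6000, 1.9000, 1.9000)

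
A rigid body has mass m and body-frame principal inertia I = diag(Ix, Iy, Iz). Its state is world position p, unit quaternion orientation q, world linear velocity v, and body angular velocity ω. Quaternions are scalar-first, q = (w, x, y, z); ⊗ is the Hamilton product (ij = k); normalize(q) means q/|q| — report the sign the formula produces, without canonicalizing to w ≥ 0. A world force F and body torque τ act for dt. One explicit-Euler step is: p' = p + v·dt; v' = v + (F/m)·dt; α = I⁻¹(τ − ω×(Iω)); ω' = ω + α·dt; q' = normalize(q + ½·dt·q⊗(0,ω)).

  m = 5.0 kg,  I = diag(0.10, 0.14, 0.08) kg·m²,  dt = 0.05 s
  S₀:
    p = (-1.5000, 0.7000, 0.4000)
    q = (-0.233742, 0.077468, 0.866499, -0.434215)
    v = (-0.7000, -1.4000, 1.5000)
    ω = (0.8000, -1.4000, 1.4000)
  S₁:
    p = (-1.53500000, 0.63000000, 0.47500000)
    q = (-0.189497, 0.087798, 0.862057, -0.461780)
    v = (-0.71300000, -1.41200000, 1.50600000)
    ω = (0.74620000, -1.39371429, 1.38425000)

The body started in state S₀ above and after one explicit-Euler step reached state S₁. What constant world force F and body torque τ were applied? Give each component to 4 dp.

F = (-1.3000, -1.2000, 0.6000)
τ = (0.0100, 0.0400, -0.0700)

Δv = v₁−v₀ = (-0.01300000, -0.01200000, 0.00600000)
F = m·Δv/dt = (-1.3000, -1.2000, 0.6000)
Δω = ω₁−ω₀ = (-0.05380000, 0.00628571, -0.01575000)
precession coupling = (0.1176, 0.0224, -0.0448)
I·α + gyro = (0.0100, 0.0400, -0.0700)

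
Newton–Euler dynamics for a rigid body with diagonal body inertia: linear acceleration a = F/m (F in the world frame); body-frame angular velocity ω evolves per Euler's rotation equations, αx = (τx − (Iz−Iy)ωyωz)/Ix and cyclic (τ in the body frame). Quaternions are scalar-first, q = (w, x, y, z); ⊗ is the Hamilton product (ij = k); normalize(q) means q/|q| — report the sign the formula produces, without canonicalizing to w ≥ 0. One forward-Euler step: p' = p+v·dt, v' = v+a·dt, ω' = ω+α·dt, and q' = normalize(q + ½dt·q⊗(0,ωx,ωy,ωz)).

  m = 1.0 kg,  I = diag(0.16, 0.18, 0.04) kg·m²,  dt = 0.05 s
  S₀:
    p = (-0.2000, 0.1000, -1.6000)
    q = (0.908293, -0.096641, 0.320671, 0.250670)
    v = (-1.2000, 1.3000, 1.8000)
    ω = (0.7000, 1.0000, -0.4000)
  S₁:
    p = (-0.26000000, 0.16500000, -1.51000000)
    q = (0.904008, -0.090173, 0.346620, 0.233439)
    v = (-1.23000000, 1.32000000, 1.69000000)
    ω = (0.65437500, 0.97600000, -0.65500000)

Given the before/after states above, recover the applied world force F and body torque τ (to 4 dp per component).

v₁ − v₀ = (-0.03000000, 0.02000000, -0.11000000)
applied force F = (-0.6000, 0.4000, -2.2000)
rate change Δω = (-0.04562500, -0.02400000, -0.25500000)
ω₀×(Iω₀) = (0.0560, -0.0336, 0.0140)
applied torque τ = (-0.0900, -0.1200, -0.1900)

F = (-0.6000, 0.4000, -2.2000)
τ = (-0.0900, -0.1200, -0.1900)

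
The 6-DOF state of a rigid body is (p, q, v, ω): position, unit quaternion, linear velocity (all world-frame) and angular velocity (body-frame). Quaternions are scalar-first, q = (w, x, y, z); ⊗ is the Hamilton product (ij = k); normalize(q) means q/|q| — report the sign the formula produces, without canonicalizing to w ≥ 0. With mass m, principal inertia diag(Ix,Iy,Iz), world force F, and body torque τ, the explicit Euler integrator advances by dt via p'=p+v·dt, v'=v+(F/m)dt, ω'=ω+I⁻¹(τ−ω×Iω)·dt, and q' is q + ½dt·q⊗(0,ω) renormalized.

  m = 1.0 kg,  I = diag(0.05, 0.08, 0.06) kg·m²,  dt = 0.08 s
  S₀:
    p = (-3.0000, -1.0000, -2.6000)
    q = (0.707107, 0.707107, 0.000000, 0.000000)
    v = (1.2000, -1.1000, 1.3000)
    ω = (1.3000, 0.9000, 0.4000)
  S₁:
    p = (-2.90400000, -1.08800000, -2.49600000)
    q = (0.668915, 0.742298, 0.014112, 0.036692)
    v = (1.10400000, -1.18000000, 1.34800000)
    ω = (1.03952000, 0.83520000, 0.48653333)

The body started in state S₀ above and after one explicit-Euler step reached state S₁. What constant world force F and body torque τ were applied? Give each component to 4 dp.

rate change Δω = (-0.26048000, -0.06480000, 0.08653333)
applied torque τ = (-0.1700, -0.0700, 0.1000)
velocity change Δv = (-0.09600000, -0.08000000, 0.04800000)
applied force F = (-1.2000, -1.0000, 0.6000)

F = (-1.2000, -1.0000, 0.6000)
τ = (-0.1700, -0.0700, 0.1000)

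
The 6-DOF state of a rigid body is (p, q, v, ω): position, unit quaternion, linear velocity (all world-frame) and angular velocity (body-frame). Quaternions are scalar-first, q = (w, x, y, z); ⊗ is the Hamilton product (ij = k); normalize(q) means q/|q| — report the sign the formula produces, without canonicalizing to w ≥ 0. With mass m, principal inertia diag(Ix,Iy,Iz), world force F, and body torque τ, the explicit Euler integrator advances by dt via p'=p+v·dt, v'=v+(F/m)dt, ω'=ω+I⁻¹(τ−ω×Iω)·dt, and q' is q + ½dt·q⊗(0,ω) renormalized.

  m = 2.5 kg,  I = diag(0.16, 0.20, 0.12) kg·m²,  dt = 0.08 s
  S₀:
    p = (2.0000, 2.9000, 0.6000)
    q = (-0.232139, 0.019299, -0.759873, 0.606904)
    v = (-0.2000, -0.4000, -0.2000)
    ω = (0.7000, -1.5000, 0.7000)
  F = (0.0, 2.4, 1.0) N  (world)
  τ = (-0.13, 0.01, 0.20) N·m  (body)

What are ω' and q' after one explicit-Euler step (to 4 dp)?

ω' = (0.5930, -1.5038, 0.8613)
q' = (-0.2945, 0.0279, -0.7276, 0.6189)

ω×(Iω) gyroscopic = (0.0840, 0.0196, -0.0420)
(τ − ω×Iω)/I = (-1.3375, -0.0480, 2.0167)
ω' = ω + α·dt = (0.5930, -1.5038, 0.8613)
2q̇ = q⊗(0,ω) = (-1.5781516, 0.2159476, 0.7595320, 0.3404653)
q' = normalize(q + ½dt·q⊗(0,ω)) = (-0.2945, 0.0279, -0.7276, 0.6189)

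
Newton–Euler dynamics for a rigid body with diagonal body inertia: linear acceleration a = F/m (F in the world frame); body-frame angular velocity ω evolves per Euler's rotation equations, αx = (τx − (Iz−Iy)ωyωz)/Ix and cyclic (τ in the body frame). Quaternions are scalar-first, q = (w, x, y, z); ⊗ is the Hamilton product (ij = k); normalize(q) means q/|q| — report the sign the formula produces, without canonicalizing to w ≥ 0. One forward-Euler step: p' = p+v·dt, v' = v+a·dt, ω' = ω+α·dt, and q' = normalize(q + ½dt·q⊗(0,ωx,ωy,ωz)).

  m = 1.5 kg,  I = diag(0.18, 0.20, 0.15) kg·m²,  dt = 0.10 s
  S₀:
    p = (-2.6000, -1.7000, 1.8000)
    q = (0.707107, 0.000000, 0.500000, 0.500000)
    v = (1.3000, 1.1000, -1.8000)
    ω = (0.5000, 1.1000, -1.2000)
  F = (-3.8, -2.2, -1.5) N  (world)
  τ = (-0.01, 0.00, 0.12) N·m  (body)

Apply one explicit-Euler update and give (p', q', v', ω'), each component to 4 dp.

p' = (-2.4700, -1.5900, 1.6200)
q' = (0.7070, -0.0397, 0.5494, 0.4435)
v' = (1.0467, 0.9533, -1.9000)
ω' = (0.4578, 1.1090, -1.1273)

a = (-2.5333, -1.4667, -1.0000)
p' = p + v·dt = (-2.4700, -1.5900, 1.6200)
new velocity v' = (1.0467, 0.9533, -1.9000)
angular accel α = (-0.4222, 0.0900, 0.7267)
new body rate ω' = (0.4578, 1.1090, -1.1273)
q⊗(0,ω) = (0.0500000, -0.7964465, 1.0278177, -1.0985284)
q + ½dt·q⊗(0,ω), renormalized = (0.7070, -0.0397, 0.5494, 0.4435)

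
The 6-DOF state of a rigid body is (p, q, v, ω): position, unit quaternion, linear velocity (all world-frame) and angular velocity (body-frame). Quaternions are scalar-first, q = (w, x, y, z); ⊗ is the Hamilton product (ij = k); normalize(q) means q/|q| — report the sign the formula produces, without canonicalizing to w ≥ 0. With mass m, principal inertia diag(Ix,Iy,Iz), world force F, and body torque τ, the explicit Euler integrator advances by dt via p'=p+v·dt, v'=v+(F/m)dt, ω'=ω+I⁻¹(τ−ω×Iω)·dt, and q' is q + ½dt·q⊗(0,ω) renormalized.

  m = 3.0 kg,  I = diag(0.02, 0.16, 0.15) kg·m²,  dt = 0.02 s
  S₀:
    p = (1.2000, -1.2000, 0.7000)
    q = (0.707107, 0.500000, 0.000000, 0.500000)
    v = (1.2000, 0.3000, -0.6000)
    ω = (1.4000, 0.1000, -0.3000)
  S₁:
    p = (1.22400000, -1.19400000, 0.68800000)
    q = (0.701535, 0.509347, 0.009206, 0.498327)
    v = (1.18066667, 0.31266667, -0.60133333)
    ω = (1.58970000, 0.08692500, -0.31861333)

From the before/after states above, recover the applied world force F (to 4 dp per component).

F = (-2.9000, 1.9000, -0.2000)

Δv = v₁−v₀ = (-0.01933333, 0.01266667, -0.00133333)
applied force F = (-2.9000, 1.9000, -0.2000)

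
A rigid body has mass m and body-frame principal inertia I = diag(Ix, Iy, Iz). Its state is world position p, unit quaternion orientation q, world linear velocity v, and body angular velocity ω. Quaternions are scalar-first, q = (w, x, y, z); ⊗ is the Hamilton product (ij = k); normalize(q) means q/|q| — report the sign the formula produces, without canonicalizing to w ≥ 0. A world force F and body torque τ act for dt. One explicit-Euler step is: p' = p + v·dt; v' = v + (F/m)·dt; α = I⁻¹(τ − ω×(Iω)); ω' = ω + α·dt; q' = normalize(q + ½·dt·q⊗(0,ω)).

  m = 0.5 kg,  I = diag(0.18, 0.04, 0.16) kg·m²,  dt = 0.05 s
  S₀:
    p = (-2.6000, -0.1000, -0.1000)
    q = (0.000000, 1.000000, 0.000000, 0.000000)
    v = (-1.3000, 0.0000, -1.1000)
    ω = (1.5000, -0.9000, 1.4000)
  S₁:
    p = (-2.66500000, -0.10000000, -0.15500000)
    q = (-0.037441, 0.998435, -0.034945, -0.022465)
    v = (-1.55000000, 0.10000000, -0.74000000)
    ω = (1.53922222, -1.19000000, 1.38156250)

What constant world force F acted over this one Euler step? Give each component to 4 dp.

F = (-2.5000, 1.0000, 3.6000)

v₁ − v₀ = (-0.25000000, 0.10000000, 0.36000000)
F = m·Δv/dt = (-2.5000, 1.0000, 3.6000)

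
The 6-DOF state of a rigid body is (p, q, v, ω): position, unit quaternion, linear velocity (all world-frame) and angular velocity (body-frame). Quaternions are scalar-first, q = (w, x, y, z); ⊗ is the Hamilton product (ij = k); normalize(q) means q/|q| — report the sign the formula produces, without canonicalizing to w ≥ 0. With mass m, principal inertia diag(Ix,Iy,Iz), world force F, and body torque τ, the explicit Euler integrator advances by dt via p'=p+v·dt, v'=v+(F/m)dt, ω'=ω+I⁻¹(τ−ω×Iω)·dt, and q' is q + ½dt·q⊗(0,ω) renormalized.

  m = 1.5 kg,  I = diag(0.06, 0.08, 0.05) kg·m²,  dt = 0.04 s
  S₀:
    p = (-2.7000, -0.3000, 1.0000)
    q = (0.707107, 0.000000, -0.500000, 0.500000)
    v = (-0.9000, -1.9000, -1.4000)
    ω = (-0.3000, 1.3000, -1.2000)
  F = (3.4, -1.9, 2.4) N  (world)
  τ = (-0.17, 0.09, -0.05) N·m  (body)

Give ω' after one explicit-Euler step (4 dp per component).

precession coupling ω×(Iω) = (0.0468, 0.0036, -0.0078)
(τ − ω×Iω)/I = (-3.6133, 1.0800, -0.8440)
ω + α·dt = (-0.4445, 1.3432, -1.2338)

ω' = (-0.4445, 1.3432, -1.2338)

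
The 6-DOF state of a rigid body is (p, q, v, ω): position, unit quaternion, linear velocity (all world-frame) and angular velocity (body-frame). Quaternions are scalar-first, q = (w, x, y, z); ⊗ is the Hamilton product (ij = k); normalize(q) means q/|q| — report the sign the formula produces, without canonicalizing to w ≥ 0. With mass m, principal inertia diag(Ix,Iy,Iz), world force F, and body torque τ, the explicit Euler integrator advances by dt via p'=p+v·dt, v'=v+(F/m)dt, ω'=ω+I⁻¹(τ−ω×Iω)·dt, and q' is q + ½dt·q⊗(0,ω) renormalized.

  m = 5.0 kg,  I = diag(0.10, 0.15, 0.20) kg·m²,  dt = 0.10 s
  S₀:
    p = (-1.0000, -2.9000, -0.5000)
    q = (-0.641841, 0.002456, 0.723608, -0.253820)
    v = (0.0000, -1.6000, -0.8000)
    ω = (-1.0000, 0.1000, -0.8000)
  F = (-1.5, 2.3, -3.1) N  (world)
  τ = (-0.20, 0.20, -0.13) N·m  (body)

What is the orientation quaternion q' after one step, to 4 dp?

Hamilton product q⊗(0,ω) = (-0.2729608, 0.0883366, 0.1916007, 1.2373264)
q + ½dt·q⊗(0,ω), renormalized = (-0.6541, 0.0069, 0.7317, -0.1916)

q' = (-0.6541, 0.0069, 0.7317, -0.1916)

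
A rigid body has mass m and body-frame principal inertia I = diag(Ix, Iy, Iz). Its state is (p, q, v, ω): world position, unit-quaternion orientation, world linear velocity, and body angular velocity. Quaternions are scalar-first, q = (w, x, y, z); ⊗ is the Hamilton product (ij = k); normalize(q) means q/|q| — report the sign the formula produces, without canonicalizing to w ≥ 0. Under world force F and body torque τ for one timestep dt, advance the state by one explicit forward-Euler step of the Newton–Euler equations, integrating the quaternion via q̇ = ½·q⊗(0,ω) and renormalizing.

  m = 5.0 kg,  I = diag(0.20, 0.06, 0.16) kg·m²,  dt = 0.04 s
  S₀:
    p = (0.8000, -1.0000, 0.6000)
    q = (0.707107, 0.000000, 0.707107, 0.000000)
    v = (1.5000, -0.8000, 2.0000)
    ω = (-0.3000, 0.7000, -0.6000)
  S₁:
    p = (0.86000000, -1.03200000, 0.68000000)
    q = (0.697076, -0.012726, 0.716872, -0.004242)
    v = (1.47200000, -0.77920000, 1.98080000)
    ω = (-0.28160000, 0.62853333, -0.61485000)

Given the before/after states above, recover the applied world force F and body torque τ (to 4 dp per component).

F = (-3.5000, 2.6000, -2.4000)
τ = (0.0500, -0.1000, -0.0300)

velocity change Δv = (-0.02800000, 0.02080000, -0.01920000)
F = m·Δv/dt = (-3.5000, 2.6000, -2.4000)
ω₁ − ω₀ = (0.01840000, -0.07146667, -0.01485000)
gyro term ω₀×Iω₀ = (-0.0420, 0.0072, 0.0294)
applied torque τ = (0.0500, -0.1000, -0.0300)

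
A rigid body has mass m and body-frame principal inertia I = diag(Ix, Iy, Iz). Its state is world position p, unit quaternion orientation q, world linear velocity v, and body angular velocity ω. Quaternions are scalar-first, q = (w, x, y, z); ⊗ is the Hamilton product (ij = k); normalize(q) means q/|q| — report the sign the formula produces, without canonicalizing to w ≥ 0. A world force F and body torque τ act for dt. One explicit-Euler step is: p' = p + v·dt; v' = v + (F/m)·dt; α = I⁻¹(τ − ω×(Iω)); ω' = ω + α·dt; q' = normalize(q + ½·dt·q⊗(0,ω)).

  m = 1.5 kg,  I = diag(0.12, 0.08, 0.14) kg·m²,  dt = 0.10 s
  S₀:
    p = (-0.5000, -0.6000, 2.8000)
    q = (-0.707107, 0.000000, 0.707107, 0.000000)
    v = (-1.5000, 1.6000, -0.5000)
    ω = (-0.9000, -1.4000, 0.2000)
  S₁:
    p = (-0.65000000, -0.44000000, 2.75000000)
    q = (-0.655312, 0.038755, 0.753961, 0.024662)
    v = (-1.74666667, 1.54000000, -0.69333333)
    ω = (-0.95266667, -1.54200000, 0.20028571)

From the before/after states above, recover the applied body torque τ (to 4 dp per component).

rate change Δω = (-0.05266667, -0.14200000, 0.00028571)
applied torque τ = (-0.0800, -0.1100, -0.0500)

τ = (-0.0800, -0.1100, -0.0500)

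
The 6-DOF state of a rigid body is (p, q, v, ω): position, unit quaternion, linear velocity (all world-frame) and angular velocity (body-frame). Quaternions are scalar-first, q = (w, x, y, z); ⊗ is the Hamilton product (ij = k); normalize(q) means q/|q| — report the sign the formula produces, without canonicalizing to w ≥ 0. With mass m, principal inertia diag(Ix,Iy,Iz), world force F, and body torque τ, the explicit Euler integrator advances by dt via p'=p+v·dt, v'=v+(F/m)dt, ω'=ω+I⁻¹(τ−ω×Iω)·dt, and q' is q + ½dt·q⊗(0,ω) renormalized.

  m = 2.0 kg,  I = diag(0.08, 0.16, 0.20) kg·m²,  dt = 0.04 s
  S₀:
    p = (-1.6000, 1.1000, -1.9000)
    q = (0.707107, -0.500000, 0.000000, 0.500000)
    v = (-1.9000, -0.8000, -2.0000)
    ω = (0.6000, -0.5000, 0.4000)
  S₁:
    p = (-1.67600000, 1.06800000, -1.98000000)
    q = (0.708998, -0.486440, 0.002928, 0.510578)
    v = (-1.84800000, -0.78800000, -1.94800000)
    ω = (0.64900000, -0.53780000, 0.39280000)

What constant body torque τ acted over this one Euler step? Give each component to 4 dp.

Δω = ω₁−ω₀ = (0.04900000, -0.03780000, -0.00720000)
τ = I·(Δω/dt) + ω₀×(Iω₀) = (0.0900, -0.1800, -0.0600)

τ = (0.0900, -0.1800, -0.0600)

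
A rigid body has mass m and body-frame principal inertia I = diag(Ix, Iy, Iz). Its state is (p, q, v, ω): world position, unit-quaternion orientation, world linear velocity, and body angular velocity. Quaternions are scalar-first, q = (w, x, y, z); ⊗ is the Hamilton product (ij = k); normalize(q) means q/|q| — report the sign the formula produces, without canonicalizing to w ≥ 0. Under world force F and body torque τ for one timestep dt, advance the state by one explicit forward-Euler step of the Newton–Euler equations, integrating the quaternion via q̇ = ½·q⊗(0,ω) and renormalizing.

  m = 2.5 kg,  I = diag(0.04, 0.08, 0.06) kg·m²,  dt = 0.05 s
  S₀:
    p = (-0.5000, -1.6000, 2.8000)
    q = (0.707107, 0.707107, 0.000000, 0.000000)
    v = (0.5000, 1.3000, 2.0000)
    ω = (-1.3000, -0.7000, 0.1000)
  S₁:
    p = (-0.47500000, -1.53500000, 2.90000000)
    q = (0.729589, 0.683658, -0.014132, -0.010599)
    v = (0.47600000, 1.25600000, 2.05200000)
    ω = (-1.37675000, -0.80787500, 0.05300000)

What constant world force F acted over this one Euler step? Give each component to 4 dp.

F = (-1.2000, -2.2000, 2.6000)

velocity change Δv = (-0.02400000, -0.04400000, 0.05200000)
F = m·Δv/dt = (-1.2000, -2.2000, 2.6000)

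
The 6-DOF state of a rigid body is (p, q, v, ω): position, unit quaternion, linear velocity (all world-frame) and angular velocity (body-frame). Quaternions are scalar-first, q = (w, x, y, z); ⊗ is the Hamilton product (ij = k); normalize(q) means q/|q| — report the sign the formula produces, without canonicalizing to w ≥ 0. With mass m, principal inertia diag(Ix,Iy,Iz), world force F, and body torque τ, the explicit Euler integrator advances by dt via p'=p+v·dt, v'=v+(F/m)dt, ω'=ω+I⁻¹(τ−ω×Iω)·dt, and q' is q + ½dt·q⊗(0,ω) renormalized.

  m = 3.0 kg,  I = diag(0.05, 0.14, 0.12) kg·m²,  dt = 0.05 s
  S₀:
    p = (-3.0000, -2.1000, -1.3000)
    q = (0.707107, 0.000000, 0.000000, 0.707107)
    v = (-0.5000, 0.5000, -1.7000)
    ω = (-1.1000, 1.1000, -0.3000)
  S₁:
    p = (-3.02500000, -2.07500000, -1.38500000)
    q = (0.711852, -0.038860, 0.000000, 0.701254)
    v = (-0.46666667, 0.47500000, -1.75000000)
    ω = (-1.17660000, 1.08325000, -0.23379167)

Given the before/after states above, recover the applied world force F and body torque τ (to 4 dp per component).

Δv = v₁−v₀ = (0.03333333, -0.02500000, -0.05000000)
m·(v₁−v₀)/dt = (2.0000, -1.5000, -3.0000)
rate change Δω = (-0.07660000, -0.01675000, 0.06620833)
τ = I·(Δω/dt) + ω₀×(Iω₀) = (-0.0700, -0.0700, 0.0500)

F = (2.0000, -1.5000, -3.0000)
τ = (-0.0700, -0.0700, 0.0500)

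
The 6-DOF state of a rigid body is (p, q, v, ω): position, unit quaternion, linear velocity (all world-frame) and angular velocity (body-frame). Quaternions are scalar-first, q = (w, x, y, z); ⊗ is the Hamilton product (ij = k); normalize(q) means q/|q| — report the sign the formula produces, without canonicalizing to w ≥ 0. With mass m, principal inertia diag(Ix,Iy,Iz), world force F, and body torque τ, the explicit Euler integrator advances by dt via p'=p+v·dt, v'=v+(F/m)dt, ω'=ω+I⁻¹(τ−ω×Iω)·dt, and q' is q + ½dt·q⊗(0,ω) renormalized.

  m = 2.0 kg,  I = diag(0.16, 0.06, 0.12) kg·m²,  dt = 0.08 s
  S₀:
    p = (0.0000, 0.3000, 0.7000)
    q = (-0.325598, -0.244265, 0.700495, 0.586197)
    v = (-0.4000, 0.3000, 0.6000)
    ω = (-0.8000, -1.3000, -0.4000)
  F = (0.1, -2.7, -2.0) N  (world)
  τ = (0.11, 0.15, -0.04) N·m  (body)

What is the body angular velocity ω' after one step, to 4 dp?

ω' = (-0.7606, -1.1171, -0.3573)

gyro term ω×Iω = (0.0312, 0.0128, -0.1040)
(τ − ω×Iω)/I = (0.4925, 2.2867, 0.5333)
new body rate ω' = (-0.7606, -1.1171, -0.3573)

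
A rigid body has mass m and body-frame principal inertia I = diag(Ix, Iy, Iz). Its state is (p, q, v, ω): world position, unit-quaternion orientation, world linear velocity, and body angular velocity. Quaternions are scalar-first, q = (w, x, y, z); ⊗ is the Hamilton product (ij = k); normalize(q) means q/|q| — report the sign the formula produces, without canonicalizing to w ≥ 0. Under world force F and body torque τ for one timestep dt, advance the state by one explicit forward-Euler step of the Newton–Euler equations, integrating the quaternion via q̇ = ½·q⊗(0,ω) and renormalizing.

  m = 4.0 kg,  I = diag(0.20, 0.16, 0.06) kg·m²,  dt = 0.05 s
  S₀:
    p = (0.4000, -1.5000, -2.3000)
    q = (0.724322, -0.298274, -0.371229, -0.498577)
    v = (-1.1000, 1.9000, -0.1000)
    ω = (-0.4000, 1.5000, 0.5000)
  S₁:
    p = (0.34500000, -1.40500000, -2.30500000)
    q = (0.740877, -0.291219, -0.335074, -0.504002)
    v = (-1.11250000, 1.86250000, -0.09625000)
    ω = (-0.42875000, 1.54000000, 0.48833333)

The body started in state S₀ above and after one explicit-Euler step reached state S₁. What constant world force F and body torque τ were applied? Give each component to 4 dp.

Δv = v₁−v₀ = (-0.01250000, -0.03750000, 0.00375000)
applied force F = (-1.0000, -3.0000, 0.3000)
Δω = ω₁−ω₀ = (-0.02875000, 0.04000000, -0.01166667)
gyro term ω₀×Iω₀ = (-0.0750, -0.0280, 0.0240)
τ = I·(Δω/dt) + ω₀×(Iω₀) = (-0.1900, 0.1000, 0.0100)

F = (-1.0000, -3.0000, 0.3000)
τ = (-0.1900, 0.1000, 0.0100)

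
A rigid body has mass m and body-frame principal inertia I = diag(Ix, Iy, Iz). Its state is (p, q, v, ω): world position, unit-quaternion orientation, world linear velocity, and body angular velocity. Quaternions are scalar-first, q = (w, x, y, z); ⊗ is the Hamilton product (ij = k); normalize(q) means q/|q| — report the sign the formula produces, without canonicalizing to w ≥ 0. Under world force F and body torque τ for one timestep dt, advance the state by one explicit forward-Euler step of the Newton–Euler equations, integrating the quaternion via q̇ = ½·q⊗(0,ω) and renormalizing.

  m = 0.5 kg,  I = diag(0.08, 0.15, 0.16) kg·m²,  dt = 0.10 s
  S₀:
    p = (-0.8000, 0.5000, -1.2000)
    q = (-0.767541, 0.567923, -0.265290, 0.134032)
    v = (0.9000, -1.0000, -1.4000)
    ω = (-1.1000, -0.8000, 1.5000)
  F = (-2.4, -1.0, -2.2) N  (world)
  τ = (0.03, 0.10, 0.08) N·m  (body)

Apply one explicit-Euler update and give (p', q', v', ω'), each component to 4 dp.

a = F/m = (-4.8000, -2.0000, -4.4000)
new position p' = (-0.7100, 0.4000, -1.3400)
v' = v + a·dt = (0.4200, -1.2000, -1.8400)
ω×(Iω) gyroscopic = (-0.0120, 0.1320, 0.0616)
(τ − ω×Iω)/I = (0.5250, -0.2133, 0.1150)
new body rate ω' = (-1.0475, -0.8213, 1.5115)
q⊗(0,ω) = (0.2114353, 0.5535857, -0.3852869, -1.8974689)
q + ½dt·q⊗(0,ω), renormalized = (-0.7531, 0.5926, -0.2831, 0.0390)

p' = (-0.7100, 0.4000, -1.3400)
q' = (-0.7531, 0.5926, -0.2831, 0.0390)
v' = (0.4200, -1.2000, -1.8400)
ω' = (-1.0475, -0.8213, 1.5115)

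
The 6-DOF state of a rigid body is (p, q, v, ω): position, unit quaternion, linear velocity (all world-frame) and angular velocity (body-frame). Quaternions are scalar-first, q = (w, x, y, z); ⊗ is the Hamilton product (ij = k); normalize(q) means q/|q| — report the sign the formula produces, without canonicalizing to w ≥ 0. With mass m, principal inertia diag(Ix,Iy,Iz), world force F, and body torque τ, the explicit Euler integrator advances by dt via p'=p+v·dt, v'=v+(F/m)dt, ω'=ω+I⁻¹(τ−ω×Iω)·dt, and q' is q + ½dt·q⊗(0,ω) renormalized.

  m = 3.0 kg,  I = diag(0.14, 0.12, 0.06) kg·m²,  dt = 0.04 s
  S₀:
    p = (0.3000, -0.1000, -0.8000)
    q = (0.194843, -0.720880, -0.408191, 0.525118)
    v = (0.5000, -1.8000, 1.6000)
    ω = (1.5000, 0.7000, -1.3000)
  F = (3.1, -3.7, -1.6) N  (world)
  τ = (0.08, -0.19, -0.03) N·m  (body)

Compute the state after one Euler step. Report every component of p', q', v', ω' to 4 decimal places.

p' = (0.3200, -0.1720, -0.7360)
q' = (0.2356, -0.7111, -0.4081, 0.5217)
v' = (0.5413, -1.8493, 1.5787)
ω' = (1.5073, 0.6887, -1.3060)

precession coupling ω×(Iω) = (0.0546, -0.1560, -0.0210)
angular accel α = (0.1814, -0.2833, -0.1500)
new body rate ω' = (1.5073, 0.6887, -1.3060)
Hamilton product q⊗(0,ω) = (2.0497071, 0.4553302, -0.0130769, -0.1456254)
updated quaternion q' = (0.2356, -0.7111, -0.4081, 0.5217)
new position p' = (0.3200, -0.1720, -0.7360)
new velocity v' = (0.5413, -1.8493, 1.5787)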